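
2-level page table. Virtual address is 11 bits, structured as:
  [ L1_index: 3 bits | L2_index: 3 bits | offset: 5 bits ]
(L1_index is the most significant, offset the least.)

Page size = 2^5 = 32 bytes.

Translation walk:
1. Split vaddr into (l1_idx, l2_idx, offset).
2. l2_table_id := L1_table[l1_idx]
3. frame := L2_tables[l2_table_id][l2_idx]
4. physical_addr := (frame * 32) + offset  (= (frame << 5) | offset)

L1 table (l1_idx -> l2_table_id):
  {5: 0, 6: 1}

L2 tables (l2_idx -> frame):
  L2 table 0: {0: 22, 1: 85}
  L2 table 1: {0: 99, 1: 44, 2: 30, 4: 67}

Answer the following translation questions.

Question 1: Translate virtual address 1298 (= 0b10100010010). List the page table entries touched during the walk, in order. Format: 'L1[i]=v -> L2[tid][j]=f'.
Answer: L1[5]=0 -> L2[0][0]=22

Derivation:
vaddr = 1298 = 0b10100010010
Split: l1_idx=5, l2_idx=0, offset=18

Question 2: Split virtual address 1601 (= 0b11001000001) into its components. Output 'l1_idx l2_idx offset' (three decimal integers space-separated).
vaddr = 1601 = 0b11001000001
  top 3 bits -> l1_idx = 6
  next 3 bits -> l2_idx = 2
  bottom 5 bits -> offset = 1

Answer: 6 2 1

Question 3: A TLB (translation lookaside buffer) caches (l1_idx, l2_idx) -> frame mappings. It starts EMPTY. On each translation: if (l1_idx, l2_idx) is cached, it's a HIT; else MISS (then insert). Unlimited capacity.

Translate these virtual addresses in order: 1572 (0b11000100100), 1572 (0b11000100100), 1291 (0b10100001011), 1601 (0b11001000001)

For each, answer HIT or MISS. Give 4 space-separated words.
vaddr=1572: (6,1) not in TLB -> MISS, insert
vaddr=1572: (6,1) in TLB -> HIT
vaddr=1291: (5,0) not in TLB -> MISS, insert
vaddr=1601: (6,2) not in TLB -> MISS, insert

Answer: MISS HIT MISS MISS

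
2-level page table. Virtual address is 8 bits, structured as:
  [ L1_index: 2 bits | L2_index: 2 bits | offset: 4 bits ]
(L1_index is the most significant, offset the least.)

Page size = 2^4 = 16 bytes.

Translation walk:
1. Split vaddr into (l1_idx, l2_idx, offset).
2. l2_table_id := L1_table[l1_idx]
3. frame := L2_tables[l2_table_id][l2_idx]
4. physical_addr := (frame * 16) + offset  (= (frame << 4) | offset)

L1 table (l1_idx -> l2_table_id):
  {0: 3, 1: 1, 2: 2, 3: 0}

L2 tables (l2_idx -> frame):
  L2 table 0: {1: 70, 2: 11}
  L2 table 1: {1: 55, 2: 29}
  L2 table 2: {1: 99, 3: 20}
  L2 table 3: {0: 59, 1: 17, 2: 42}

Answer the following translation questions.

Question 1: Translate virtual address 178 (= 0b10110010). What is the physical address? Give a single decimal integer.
vaddr = 178 = 0b10110010
Split: l1_idx=2, l2_idx=3, offset=2
L1[2] = 2
L2[2][3] = 20
paddr = 20 * 16 + 2 = 322

Answer: 322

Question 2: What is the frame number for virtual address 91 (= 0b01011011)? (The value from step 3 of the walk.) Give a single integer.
Answer: 55

Derivation:
vaddr = 91: l1_idx=1, l2_idx=1
L1[1] = 1; L2[1][1] = 55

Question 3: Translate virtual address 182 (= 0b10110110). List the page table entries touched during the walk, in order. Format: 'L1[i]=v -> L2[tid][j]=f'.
Answer: L1[2]=2 -> L2[2][3]=20

Derivation:
vaddr = 182 = 0b10110110
Split: l1_idx=2, l2_idx=3, offset=6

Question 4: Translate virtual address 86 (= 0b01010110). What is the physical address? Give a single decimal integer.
vaddr = 86 = 0b01010110
Split: l1_idx=1, l2_idx=1, offset=6
L1[1] = 1
L2[1][1] = 55
paddr = 55 * 16 + 6 = 886

Answer: 886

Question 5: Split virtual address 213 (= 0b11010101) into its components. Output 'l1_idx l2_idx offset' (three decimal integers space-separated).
vaddr = 213 = 0b11010101
  top 2 bits -> l1_idx = 3
  next 2 bits -> l2_idx = 1
  bottom 4 bits -> offset = 5

Answer: 3 1 5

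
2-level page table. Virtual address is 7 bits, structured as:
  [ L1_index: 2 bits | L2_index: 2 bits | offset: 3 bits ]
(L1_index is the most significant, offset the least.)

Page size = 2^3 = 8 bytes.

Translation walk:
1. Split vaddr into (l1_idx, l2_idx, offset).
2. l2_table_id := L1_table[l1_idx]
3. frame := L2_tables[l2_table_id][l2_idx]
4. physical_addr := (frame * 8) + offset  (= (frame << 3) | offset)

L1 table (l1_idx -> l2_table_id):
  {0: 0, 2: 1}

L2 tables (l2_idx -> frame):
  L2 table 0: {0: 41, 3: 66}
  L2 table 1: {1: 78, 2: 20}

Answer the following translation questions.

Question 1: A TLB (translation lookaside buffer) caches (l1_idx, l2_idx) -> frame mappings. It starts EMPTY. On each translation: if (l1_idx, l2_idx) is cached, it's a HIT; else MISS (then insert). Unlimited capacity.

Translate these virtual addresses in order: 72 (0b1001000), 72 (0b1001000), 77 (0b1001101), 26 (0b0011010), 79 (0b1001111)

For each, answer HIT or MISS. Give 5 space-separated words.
Answer: MISS HIT HIT MISS HIT

Derivation:
vaddr=72: (2,1) not in TLB -> MISS, insert
vaddr=72: (2,1) in TLB -> HIT
vaddr=77: (2,1) in TLB -> HIT
vaddr=26: (0,3) not in TLB -> MISS, insert
vaddr=79: (2,1) in TLB -> HIT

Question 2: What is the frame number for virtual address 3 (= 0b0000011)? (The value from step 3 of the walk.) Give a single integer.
Answer: 41

Derivation:
vaddr = 3: l1_idx=0, l2_idx=0
L1[0] = 0; L2[0][0] = 41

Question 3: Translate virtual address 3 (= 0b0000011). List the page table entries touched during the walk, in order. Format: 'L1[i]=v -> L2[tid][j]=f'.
Answer: L1[0]=0 -> L2[0][0]=41

Derivation:
vaddr = 3 = 0b0000011
Split: l1_idx=0, l2_idx=0, offset=3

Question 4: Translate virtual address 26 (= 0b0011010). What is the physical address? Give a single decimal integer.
vaddr = 26 = 0b0011010
Split: l1_idx=0, l2_idx=3, offset=2
L1[0] = 0
L2[0][3] = 66
paddr = 66 * 8 + 2 = 530

Answer: 530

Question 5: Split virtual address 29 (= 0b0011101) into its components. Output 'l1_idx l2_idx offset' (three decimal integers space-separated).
Answer: 0 3 5

Derivation:
vaddr = 29 = 0b0011101
  top 2 bits -> l1_idx = 0
  next 2 bits -> l2_idx = 3
  bottom 3 bits -> offset = 5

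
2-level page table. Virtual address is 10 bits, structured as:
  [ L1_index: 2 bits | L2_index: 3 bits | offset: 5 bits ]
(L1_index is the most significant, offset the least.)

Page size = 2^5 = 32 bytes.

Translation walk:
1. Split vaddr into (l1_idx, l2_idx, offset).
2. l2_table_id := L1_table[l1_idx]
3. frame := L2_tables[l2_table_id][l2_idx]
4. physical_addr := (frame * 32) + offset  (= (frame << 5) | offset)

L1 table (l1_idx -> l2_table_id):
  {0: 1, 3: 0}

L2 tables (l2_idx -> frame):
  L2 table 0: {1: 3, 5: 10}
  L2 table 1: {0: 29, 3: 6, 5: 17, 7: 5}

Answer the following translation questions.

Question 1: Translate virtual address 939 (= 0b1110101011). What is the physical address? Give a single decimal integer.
Answer: 331

Derivation:
vaddr = 939 = 0b1110101011
Split: l1_idx=3, l2_idx=5, offset=11
L1[3] = 0
L2[0][5] = 10
paddr = 10 * 32 + 11 = 331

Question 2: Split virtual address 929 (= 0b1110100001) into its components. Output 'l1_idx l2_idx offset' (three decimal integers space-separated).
Answer: 3 5 1

Derivation:
vaddr = 929 = 0b1110100001
  top 2 bits -> l1_idx = 3
  next 3 bits -> l2_idx = 5
  bottom 5 bits -> offset = 1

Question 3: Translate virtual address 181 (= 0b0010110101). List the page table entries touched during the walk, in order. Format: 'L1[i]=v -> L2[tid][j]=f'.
vaddr = 181 = 0b0010110101
Split: l1_idx=0, l2_idx=5, offset=21

Answer: L1[0]=1 -> L2[1][5]=17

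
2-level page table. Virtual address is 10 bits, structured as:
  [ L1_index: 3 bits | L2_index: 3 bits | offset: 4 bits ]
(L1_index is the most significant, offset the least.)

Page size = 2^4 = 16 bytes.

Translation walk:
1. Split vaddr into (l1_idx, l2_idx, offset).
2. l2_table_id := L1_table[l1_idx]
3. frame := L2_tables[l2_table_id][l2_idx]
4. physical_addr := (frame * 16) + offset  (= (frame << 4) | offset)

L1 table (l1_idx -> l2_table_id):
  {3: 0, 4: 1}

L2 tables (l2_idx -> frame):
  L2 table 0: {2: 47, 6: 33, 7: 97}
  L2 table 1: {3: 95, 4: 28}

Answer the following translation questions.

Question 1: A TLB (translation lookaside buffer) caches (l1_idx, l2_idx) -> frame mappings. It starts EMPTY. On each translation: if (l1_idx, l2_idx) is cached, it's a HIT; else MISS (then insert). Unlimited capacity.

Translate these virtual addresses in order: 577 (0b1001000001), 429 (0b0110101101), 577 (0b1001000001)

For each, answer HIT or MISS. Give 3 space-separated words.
vaddr=577: (4,4) not in TLB -> MISS, insert
vaddr=429: (3,2) not in TLB -> MISS, insert
vaddr=577: (4,4) in TLB -> HIT

Answer: MISS MISS HIT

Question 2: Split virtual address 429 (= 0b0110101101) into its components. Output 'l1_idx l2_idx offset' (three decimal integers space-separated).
Answer: 3 2 13

Derivation:
vaddr = 429 = 0b0110101101
  top 3 bits -> l1_idx = 3
  next 3 bits -> l2_idx = 2
  bottom 4 bits -> offset = 13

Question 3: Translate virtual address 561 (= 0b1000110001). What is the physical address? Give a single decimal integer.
Answer: 1521

Derivation:
vaddr = 561 = 0b1000110001
Split: l1_idx=4, l2_idx=3, offset=1
L1[4] = 1
L2[1][3] = 95
paddr = 95 * 16 + 1 = 1521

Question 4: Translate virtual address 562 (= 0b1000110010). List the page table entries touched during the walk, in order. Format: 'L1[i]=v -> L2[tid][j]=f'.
vaddr = 562 = 0b1000110010
Split: l1_idx=4, l2_idx=3, offset=2

Answer: L1[4]=1 -> L2[1][3]=95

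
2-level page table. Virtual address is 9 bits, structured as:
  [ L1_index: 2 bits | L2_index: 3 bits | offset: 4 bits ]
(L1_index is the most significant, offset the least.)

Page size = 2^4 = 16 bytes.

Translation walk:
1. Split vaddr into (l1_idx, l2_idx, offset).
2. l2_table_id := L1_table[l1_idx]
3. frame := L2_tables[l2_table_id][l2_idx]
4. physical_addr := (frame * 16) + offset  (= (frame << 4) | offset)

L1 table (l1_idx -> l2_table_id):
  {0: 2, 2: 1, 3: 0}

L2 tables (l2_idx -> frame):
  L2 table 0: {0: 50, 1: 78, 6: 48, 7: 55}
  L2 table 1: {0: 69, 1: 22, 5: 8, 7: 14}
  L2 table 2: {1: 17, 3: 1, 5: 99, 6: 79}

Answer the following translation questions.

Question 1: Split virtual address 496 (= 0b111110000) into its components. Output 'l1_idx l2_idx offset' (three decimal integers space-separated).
vaddr = 496 = 0b111110000
  top 2 bits -> l1_idx = 3
  next 3 bits -> l2_idx = 7
  bottom 4 bits -> offset = 0

Answer: 3 7 0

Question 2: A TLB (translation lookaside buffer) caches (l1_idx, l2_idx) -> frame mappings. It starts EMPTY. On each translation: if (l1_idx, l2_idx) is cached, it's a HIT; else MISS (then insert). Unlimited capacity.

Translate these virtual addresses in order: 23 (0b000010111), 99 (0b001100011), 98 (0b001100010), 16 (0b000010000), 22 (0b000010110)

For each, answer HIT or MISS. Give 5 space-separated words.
vaddr=23: (0,1) not in TLB -> MISS, insert
vaddr=99: (0,6) not in TLB -> MISS, insert
vaddr=98: (0,6) in TLB -> HIT
vaddr=16: (0,1) in TLB -> HIT
vaddr=22: (0,1) in TLB -> HIT

Answer: MISS MISS HIT HIT HIT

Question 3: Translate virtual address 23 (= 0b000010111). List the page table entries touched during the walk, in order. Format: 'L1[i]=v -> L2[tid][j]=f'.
Answer: L1[0]=2 -> L2[2][1]=17

Derivation:
vaddr = 23 = 0b000010111
Split: l1_idx=0, l2_idx=1, offset=7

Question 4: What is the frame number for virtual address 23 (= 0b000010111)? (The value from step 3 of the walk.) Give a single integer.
vaddr = 23: l1_idx=0, l2_idx=1
L1[0] = 2; L2[2][1] = 17

Answer: 17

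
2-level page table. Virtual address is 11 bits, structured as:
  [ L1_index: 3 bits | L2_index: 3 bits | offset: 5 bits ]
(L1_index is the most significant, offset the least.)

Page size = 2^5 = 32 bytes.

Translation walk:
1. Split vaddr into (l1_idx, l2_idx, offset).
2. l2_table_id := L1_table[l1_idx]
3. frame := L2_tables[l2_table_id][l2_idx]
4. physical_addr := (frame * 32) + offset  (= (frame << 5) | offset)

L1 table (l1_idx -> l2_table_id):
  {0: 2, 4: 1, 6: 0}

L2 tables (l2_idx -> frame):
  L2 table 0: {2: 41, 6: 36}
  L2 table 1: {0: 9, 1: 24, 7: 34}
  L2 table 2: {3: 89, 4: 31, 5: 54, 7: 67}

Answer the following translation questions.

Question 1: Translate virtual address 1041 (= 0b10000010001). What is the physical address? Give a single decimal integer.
Answer: 305

Derivation:
vaddr = 1041 = 0b10000010001
Split: l1_idx=4, l2_idx=0, offset=17
L1[4] = 1
L2[1][0] = 9
paddr = 9 * 32 + 17 = 305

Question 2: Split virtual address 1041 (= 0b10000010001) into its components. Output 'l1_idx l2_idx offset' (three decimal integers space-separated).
vaddr = 1041 = 0b10000010001
  top 3 bits -> l1_idx = 4
  next 3 bits -> l2_idx = 0
  bottom 5 bits -> offset = 17

Answer: 4 0 17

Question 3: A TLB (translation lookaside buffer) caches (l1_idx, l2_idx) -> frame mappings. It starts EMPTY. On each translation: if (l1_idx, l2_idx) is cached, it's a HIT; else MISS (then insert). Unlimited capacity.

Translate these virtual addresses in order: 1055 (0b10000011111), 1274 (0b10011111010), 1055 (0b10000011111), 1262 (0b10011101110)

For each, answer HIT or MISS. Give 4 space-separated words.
vaddr=1055: (4,0) not in TLB -> MISS, insert
vaddr=1274: (4,7) not in TLB -> MISS, insert
vaddr=1055: (4,0) in TLB -> HIT
vaddr=1262: (4,7) in TLB -> HIT

Answer: MISS MISS HIT HIT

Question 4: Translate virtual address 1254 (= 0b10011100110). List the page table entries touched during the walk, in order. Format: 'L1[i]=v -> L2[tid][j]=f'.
Answer: L1[4]=1 -> L2[1][7]=34

Derivation:
vaddr = 1254 = 0b10011100110
Split: l1_idx=4, l2_idx=7, offset=6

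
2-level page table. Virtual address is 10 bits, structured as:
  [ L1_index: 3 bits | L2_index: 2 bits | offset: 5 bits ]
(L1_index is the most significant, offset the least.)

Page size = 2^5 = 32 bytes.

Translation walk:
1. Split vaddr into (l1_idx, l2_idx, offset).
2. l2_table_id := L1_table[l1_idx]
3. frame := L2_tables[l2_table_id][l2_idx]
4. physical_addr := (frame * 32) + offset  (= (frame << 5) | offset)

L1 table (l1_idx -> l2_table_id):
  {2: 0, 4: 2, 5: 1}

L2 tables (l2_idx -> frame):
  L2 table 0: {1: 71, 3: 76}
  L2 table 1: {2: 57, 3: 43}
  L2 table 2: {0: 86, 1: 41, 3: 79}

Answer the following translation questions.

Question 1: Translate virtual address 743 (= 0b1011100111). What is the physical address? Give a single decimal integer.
Answer: 1383

Derivation:
vaddr = 743 = 0b1011100111
Split: l1_idx=5, l2_idx=3, offset=7
L1[5] = 1
L2[1][3] = 43
paddr = 43 * 32 + 7 = 1383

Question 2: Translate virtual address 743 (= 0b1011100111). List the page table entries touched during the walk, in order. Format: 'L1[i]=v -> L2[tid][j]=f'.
vaddr = 743 = 0b1011100111
Split: l1_idx=5, l2_idx=3, offset=7

Answer: L1[5]=1 -> L2[1][3]=43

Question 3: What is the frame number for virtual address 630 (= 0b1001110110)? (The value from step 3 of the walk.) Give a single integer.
Answer: 79

Derivation:
vaddr = 630: l1_idx=4, l2_idx=3
L1[4] = 2; L2[2][3] = 79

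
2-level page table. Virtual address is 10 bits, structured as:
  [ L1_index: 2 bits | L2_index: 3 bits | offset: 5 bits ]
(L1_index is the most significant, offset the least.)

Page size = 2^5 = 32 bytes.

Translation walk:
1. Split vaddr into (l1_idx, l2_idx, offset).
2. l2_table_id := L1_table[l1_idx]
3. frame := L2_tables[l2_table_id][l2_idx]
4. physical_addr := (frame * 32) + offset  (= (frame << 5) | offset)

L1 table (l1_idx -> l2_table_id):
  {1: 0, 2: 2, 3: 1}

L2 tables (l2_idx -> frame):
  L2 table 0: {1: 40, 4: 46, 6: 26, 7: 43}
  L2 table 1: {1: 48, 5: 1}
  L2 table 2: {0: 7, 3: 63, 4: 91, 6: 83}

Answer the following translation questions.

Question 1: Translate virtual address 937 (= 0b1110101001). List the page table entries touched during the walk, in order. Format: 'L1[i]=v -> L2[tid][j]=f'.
vaddr = 937 = 0b1110101001
Split: l1_idx=3, l2_idx=5, offset=9

Answer: L1[3]=1 -> L2[1][5]=1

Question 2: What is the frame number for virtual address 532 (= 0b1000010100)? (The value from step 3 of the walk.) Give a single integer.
Answer: 7

Derivation:
vaddr = 532: l1_idx=2, l2_idx=0
L1[2] = 2; L2[2][0] = 7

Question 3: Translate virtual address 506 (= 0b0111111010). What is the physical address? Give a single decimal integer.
Answer: 1402

Derivation:
vaddr = 506 = 0b0111111010
Split: l1_idx=1, l2_idx=7, offset=26
L1[1] = 0
L2[0][7] = 43
paddr = 43 * 32 + 26 = 1402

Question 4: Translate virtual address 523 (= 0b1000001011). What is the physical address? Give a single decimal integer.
vaddr = 523 = 0b1000001011
Split: l1_idx=2, l2_idx=0, offset=11
L1[2] = 2
L2[2][0] = 7
paddr = 7 * 32 + 11 = 235

Answer: 235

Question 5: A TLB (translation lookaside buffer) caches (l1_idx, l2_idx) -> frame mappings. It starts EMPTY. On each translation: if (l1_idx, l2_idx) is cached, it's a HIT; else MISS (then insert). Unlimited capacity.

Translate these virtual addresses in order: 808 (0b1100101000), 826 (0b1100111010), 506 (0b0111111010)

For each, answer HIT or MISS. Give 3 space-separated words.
Answer: MISS HIT MISS

Derivation:
vaddr=808: (3,1) not in TLB -> MISS, insert
vaddr=826: (3,1) in TLB -> HIT
vaddr=506: (1,7) not in TLB -> MISS, insert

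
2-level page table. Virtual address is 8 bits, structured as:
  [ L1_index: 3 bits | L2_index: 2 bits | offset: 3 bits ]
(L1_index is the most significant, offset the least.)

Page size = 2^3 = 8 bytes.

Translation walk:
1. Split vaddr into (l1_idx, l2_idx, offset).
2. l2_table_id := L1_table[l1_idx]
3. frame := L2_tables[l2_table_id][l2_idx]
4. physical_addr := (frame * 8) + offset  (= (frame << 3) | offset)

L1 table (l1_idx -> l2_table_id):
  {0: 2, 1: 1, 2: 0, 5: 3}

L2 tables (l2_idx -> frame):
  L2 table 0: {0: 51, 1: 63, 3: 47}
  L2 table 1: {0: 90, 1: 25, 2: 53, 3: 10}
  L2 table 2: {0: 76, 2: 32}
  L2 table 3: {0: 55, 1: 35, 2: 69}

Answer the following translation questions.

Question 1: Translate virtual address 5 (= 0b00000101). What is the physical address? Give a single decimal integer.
vaddr = 5 = 0b00000101
Split: l1_idx=0, l2_idx=0, offset=5
L1[0] = 2
L2[2][0] = 76
paddr = 76 * 8 + 5 = 613

Answer: 613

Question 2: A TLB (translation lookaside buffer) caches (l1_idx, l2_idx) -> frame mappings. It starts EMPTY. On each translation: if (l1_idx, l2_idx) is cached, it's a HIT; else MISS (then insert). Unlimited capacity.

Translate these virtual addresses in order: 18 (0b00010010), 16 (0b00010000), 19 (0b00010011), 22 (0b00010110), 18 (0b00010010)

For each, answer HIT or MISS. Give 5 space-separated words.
Answer: MISS HIT HIT HIT HIT

Derivation:
vaddr=18: (0,2) not in TLB -> MISS, insert
vaddr=16: (0,2) in TLB -> HIT
vaddr=19: (0,2) in TLB -> HIT
vaddr=22: (0,2) in TLB -> HIT
vaddr=18: (0,2) in TLB -> HIT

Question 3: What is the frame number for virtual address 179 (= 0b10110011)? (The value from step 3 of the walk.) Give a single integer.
Answer: 69

Derivation:
vaddr = 179: l1_idx=5, l2_idx=2
L1[5] = 3; L2[3][2] = 69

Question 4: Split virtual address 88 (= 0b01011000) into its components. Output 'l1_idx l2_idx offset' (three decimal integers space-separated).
vaddr = 88 = 0b01011000
  top 3 bits -> l1_idx = 2
  next 2 bits -> l2_idx = 3
  bottom 3 bits -> offset = 0

Answer: 2 3 0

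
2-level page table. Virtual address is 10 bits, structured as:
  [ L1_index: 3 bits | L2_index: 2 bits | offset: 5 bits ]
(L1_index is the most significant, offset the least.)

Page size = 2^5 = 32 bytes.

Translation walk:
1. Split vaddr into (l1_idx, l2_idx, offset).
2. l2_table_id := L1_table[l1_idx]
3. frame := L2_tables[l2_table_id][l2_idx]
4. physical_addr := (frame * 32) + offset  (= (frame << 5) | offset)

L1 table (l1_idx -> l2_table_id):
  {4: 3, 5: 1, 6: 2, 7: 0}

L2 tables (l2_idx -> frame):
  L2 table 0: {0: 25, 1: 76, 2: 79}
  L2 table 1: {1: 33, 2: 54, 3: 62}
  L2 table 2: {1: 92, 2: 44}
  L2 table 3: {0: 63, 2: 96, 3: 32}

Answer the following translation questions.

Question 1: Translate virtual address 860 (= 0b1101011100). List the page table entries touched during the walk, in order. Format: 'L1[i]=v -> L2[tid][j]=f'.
vaddr = 860 = 0b1101011100
Split: l1_idx=6, l2_idx=2, offset=28

Answer: L1[6]=2 -> L2[2][2]=44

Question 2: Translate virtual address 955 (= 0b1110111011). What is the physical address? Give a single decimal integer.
Answer: 2459

Derivation:
vaddr = 955 = 0b1110111011
Split: l1_idx=7, l2_idx=1, offset=27
L1[7] = 0
L2[0][1] = 76
paddr = 76 * 32 + 27 = 2459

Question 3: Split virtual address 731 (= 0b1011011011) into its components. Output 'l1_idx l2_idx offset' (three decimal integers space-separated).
vaddr = 731 = 0b1011011011
  top 3 bits -> l1_idx = 5
  next 2 bits -> l2_idx = 2
  bottom 5 bits -> offset = 27

Answer: 5 2 27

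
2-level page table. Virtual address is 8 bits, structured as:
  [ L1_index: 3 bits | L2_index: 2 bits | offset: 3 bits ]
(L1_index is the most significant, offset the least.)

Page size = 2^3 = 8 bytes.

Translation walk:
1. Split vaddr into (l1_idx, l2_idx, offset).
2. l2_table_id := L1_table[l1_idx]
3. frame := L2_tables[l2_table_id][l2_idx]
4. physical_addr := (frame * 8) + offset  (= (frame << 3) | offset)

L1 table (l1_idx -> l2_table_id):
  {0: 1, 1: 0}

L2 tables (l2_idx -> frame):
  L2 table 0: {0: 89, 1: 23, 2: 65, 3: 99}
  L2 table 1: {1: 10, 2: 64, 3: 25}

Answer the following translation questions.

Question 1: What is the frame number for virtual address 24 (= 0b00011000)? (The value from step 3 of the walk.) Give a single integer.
vaddr = 24: l1_idx=0, l2_idx=3
L1[0] = 1; L2[1][3] = 25

Answer: 25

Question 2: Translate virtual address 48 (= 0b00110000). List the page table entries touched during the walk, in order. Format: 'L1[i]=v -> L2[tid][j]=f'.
Answer: L1[1]=0 -> L2[0][2]=65

Derivation:
vaddr = 48 = 0b00110000
Split: l1_idx=1, l2_idx=2, offset=0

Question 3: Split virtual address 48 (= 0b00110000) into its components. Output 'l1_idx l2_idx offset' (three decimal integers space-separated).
Answer: 1 2 0

Derivation:
vaddr = 48 = 0b00110000
  top 3 bits -> l1_idx = 1
  next 2 bits -> l2_idx = 2
  bottom 3 bits -> offset = 0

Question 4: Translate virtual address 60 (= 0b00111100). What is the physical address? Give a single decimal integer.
vaddr = 60 = 0b00111100
Split: l1_idx=1, l2_idx=3, offset=4
L1[1] = 0
L2[0][3] = 99
paddr = 99 * 8 + 4 = 796

Answer: 796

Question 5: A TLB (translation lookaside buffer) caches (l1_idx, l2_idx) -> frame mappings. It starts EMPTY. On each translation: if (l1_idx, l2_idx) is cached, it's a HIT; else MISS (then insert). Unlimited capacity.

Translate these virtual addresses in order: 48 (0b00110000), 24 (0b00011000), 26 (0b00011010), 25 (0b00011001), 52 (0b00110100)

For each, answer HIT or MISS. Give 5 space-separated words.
vaddr=48: (1,2) not in TLB -> MISS, insert
vaddr=24: (0,3) not in TLB -> MISS, insert
vaddr=26: (0,3) in TLB -> HIT
vaddr=25: (0,3) in TLB -> HIT
vaddr=52: (1,2) in TLB -> HIT

Answer: MISS MISS HIT HIT HIT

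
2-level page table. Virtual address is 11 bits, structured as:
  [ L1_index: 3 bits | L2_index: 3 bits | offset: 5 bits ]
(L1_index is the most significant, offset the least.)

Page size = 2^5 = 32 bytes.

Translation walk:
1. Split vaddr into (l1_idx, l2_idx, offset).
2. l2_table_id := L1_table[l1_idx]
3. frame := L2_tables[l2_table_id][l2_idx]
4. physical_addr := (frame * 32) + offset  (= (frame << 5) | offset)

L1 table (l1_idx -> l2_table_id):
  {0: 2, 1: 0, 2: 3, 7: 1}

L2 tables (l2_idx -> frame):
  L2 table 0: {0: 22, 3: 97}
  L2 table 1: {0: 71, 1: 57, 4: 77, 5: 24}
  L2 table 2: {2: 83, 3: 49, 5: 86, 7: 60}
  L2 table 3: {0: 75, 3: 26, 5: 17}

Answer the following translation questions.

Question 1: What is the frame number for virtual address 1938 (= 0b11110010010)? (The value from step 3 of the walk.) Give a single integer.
vaddr = 1938: l1_idx=7, l2_idx=4
L1[7] = 1; L2[1][4] = 77

Answer: 77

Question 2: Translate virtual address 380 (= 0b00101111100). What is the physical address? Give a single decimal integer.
Answer: 3132

Derivation:
vaddr = 380 = 0b00101111100
Split: l1_idx=1, l2_idx=3, offset=28
L1[1] = 0
L2[0][3] = 97
paddr = 97 * 32 + 28 = 3132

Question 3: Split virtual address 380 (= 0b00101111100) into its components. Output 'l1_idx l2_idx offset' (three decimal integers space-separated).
vaddr = 380 = 0b00101111100
  top 3 bits -> l1_idx = 1
  next 3 bits -> l2_idx = 3
  bottom 5 bits -> offset = 28

Answer: 1 3 28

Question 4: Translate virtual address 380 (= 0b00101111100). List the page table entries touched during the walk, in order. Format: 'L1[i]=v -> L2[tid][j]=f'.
Answer: L1[1]=0 -> L2[0][3]=97

Derivation:
vaddr = 380 = 0b00101111100
Split: l1_idx=1, l2_idx=3, offset=28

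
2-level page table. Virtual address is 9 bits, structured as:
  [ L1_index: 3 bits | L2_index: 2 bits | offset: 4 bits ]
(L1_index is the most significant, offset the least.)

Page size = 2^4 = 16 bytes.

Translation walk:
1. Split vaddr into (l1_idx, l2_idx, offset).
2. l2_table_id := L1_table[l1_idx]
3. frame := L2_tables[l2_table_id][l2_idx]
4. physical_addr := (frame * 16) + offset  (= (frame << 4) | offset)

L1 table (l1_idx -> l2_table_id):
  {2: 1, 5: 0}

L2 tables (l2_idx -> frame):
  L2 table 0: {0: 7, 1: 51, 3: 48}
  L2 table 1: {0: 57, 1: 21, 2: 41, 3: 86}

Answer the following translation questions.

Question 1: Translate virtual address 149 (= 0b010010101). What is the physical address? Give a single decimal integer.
Answer: 341

Derivation:
vaddr = 149 = 0b010010101
Split: l1_idx=2, l2_idx=1, offset=5
L1[2] = 1
L2[1][1] = 21
paddr = 21 * 16 + 5 = 341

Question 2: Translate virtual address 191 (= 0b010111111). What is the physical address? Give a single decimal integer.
Answer: 1391

Derivation:
vaddr = 191 = 0b010111111
Split: l1_idx=2, l2_idx=3, offset=15
L1[2] = 1
L2[1][3] = 86
paddr = 86 * 16 + 15 = 1391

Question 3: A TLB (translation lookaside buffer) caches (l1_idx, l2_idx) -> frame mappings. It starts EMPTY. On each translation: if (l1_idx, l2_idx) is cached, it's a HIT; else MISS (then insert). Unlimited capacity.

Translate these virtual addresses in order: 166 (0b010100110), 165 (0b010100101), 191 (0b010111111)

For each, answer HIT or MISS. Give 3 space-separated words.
vaddr=166: (2,2) not in TLB -> MISS, insert
vaddr=165: (2,2) in TLB -> HIT
vaddr=191: (2,3) not in TLB -> MISS, insert

Answer: MISS HIT MISS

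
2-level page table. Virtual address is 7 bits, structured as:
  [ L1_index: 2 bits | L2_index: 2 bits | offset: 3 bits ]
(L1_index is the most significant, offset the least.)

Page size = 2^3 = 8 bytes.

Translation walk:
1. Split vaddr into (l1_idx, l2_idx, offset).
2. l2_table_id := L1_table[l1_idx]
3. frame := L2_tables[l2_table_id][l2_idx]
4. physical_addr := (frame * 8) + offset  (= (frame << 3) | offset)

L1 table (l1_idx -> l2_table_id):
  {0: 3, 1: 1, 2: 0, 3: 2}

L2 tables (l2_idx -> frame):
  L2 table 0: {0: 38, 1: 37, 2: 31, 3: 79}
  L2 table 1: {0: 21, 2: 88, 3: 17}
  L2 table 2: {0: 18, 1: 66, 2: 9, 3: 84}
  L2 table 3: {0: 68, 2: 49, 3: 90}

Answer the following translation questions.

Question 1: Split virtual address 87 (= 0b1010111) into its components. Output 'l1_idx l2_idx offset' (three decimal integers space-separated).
vaddr = 87 = 0b1010111
  top 2 bits -> l1_idx = 2
  next 2 bits -> l2_idx = 2
  bottom 3 bits -> offset = 7

Answer: 2 2 7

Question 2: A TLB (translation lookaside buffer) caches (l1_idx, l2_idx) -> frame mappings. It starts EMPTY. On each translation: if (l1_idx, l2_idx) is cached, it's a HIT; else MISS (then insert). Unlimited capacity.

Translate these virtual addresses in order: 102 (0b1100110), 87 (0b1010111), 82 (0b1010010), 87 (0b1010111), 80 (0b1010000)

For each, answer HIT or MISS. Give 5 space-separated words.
Answer: MISS MISS HIT HIT HIT

Derivation:
vaddr=102: (3,0) not in TLB -> MISS, insert
vaddr=87: (2,2) not in TLB -> MISS, insert
vaddr=82: (2,2) in TLB -> HIT
vaddr=87: (2,2) in TLB -> HIT
vaddr=80: (2,2) in TLB -> HIT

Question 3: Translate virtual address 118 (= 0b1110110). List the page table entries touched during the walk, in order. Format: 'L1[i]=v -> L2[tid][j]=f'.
vaddr = 118 = 0b1110110
Split: l1_idx=3, l2_idx=2, offset=6

Answer: L1[3]=2 -> L2[2][2]=9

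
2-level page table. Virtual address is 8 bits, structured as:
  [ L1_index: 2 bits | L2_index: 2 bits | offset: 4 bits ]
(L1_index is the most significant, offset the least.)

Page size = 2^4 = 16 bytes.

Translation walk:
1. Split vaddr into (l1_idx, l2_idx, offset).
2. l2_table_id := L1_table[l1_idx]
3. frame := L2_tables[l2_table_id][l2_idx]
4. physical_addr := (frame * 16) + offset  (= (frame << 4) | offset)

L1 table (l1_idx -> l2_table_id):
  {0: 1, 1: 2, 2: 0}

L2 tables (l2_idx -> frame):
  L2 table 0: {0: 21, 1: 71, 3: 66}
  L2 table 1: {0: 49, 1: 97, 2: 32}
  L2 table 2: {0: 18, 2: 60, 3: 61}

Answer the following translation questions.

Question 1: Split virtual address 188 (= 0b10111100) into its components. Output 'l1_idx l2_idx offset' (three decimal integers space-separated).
Answer: 2 3 12

Derivation:
vaddr = 188 = 0b10111100
  top 2 bits -> l1_idx = 2
  next 2 bits -> l2_idx = 3
  bottom 4 bits -> offset = 12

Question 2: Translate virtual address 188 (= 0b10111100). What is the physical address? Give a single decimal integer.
vaddr = 188 = 0b10111100
Split: l1_idx=2, l2_idx=3, offset=12
L1[2] = 0
L2[0][3] = 66
paddr = 66 * 16 + 12 = 1068

Answer: 1068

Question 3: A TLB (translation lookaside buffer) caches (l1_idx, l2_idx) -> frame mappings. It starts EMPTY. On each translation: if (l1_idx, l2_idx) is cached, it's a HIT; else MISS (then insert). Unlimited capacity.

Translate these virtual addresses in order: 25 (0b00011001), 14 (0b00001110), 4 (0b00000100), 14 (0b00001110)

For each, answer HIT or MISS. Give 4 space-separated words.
Answer: MISS MISS HIT HIT

Derivation:
vaddr=25: (0,1) not in TLB -> MISS, insert
vaddr=14: (0,0) not in TLB -> MISS, insert
vaddr=4: (0,0) in TLB -> HIT
vaddr=14: (0,0) in TLB -> HIT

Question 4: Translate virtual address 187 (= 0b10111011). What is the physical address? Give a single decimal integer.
Answer: 1067

Derivation:
vaddr = 187 = 0b10111011
Split: l1_idx=2, l2_idx=3, offset=11
L1[2] = 0
L2[0][3] = 66
paddr = 66 * 16 + 11 = 1067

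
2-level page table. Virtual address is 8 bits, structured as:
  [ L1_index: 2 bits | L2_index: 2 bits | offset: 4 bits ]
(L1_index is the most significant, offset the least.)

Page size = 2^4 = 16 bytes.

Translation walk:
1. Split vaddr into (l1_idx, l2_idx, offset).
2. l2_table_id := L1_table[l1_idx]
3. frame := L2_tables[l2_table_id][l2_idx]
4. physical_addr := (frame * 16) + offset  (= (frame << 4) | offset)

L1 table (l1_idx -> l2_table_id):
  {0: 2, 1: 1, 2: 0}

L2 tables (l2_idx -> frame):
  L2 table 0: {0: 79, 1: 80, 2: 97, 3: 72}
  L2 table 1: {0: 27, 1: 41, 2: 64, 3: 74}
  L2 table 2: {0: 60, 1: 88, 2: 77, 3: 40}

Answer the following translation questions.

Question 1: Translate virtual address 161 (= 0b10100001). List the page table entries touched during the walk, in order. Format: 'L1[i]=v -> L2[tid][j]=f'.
vaddr = 161 = 0b10100001
Split: l1_idx=2, l2_idx=2, offset=1

Answer: L1[2]=0 -> L2[0][2]=97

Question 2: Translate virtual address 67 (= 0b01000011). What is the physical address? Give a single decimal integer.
vaddr = 67 = 0b01000011
Split: l1_idx=1, l2_idx=0, offset=3
L1[1] = 1
L2[1][0] = 27
paddr = 27 * 16 + 3 = 435

Answer: 435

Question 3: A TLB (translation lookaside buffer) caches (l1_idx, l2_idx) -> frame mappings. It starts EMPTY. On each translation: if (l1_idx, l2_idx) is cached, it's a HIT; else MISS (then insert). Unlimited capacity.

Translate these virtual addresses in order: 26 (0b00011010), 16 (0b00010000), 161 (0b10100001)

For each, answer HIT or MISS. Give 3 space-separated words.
vaddr=26: (0,1) not in TLB -> MISS, insert
vaddr=16: (0,1) in TLB -> HIT
vaddr=161: (2,2) not in TLB -> MISS, insert

Answer: MISS HIT MISS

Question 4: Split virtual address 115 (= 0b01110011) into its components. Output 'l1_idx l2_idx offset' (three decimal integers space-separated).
Answer: 1 3 3

Derivation:
vaddr = 115 = 0b01110011
  top 2 bits -> l1_idx = 1
  next 2 bits -> l2_idx = 3
  bottom 4 bits -> offset = 3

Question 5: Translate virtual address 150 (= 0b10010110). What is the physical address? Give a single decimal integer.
vaddr = 150 = 0b10010110
Split: l1_idx=2, l2_idx=1, offset=6
L1[2] = 0
L2[0][1] = 80
paddr = 80 * 16 + 6 = 1286

Answer: 1286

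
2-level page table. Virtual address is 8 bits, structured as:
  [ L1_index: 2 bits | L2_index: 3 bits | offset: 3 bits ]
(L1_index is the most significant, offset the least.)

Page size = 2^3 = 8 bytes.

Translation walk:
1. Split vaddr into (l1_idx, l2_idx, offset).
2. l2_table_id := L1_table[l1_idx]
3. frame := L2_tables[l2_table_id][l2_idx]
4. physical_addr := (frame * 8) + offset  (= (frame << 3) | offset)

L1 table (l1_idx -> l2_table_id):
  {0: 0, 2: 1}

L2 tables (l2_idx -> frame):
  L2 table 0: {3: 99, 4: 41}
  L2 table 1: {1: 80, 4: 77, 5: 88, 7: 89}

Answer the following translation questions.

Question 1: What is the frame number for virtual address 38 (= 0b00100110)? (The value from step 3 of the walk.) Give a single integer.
vaddr = 38: l1_idx=0, l2_idx=4
L1[0] = 0; L2[0][4] = 41

Answer: 41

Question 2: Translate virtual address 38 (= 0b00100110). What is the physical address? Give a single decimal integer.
Answer: 334

Derivation:
vaddr = 38 = 0b00100110
Split: l1_idx=0, l2_idx=4, offset=6
L1[0] = 0
L2[0][4] = 41
paddr = 41 * 8 + 6 = 334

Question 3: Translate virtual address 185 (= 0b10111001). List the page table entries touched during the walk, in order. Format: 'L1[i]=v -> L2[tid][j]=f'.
Answer: L1[2]=1 -> L2[1][7]=89

Derivation:
vaddr = 185 = 0b10111001
Split: l1_idx=2, l2_idx=7, offset=1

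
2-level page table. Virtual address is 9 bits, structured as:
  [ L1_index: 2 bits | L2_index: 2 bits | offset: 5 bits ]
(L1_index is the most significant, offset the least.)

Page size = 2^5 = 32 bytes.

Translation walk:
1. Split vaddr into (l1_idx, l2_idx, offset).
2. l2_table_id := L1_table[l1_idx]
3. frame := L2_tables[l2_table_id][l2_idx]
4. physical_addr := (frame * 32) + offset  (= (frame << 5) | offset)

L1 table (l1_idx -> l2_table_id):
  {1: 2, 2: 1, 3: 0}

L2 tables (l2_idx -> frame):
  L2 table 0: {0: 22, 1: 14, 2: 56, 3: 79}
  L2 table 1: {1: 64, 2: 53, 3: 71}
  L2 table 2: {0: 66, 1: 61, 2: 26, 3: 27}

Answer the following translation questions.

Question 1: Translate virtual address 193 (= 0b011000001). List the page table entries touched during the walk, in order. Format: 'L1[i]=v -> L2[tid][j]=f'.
Answer: L1[1]=2 -> L2[2][2]=26

Derivation:
vaddr = 193 = 0b011000001
Split: l1_idx=1, l2_idx=2, offset=1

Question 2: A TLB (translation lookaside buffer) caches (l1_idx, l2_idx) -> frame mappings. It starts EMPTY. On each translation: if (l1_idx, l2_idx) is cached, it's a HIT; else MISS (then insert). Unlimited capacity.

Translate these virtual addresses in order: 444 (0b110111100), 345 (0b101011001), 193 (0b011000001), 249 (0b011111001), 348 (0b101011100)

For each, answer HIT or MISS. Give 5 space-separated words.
Answer: MISS MISS MISS MISS HIT

Derivation:
vaddr=444: (3,1) not in TLB -> MISS, insert
vaddr=345: (2,2) not in TLB -> MISS, insert
vaddr=193: (1,2) not in TLB -> MISS, insert
vaddr=249: (1,3) not in TLB -> MISS, insert
vaddr=348: (2,2) in TLB -> HIT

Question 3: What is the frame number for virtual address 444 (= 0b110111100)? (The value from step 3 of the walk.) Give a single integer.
Answer: 14

Derivation:
vaddr = 444: l1_idx=3, l2_idx=1
L1[3] = 0; L2[0][1] = 14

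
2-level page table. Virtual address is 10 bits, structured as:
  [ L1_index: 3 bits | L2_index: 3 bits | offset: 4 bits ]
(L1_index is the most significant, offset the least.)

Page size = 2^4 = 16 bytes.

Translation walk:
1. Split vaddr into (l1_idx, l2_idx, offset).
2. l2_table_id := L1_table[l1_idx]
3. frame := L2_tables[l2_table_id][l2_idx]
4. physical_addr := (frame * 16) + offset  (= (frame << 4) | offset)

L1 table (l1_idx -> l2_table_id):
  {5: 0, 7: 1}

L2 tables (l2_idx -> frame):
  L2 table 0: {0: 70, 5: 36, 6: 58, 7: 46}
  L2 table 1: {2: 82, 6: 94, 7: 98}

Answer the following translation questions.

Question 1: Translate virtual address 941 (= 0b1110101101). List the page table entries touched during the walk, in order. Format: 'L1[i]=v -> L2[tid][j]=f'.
Answer: L1[7]=1 -> L2[1][2]=82

Derivation:
vaddr = 941 = 0b1110101101
Split: l1_idx=7, l2_idx=2, offset=13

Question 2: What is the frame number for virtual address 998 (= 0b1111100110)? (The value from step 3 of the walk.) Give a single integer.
vaddr = 998: l1_idx=7, l2_idx=6
L1[7] = 1; L2[1][6] = 94

Answer: 94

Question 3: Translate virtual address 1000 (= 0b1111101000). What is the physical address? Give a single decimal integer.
Answer: 1512

Derivation:
vaddr = 1000 = 0b1111101000
Split: l1_idx=7, l2_idx=6, offset=8
L1[7] = 1
L2[1][6] = 94
paddr = 94 * 16 + 8 = 1512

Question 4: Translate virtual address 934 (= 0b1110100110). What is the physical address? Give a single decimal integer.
Answer: 1318

Derivation:
vaddr = 934 = 0b1110100110
Split: l1_idx=7, l2_idx=2, offset=6
L1[7] = 1
L2[1][2] = 82
paddr = 82 * 16 + 6 = 1318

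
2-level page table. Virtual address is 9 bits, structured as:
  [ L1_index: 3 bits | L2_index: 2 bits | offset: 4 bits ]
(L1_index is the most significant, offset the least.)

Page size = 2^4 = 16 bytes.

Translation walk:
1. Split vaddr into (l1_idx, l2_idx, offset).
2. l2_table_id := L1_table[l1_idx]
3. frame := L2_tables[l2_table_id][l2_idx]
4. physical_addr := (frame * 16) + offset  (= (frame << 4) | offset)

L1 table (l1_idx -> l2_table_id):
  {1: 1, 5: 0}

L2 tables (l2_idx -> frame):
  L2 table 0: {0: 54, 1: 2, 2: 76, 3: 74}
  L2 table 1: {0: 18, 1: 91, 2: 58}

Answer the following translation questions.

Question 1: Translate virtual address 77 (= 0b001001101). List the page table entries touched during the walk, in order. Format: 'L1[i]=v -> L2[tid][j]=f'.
vaddr = 77 = 0b001001101
Split: l1_idx=1, l2_idx=0, offset=13

Answer: L1[1]=1 -> L2[1][0]=18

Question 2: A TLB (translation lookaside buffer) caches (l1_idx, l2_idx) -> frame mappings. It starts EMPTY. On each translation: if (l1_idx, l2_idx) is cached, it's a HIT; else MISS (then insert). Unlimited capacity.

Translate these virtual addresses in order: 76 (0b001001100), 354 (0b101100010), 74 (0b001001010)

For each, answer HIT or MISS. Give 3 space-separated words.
Answer: MISS MISS HIT

Derivation:
vaddr=76: (1,0) not in TLB -> MISS, insert
vaddr=354: (5,2) not in TLB -> MISS, insert
vaddr=74: (1,0) in TLB -> HIT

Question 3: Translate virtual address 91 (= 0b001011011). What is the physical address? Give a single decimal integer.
Answer: 1467

Derivation:
vaddr = 91 = 0b001011011
Split: l1_idx=1, l2_idx=1, offset=11
L1[1] = 1
L2[1][1] = 91
paddr = 91 * 16 + 11 = 1467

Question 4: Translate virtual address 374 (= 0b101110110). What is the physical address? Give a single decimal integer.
Answer: 1190

Derivation:
vaddr = 374 = 0b101110110
Split: l1_idx=5, l2_idx=3, offset=6
L1[5] = 0
L2[0][3] = 74
paddr = 74 * 16 + 6 = 1190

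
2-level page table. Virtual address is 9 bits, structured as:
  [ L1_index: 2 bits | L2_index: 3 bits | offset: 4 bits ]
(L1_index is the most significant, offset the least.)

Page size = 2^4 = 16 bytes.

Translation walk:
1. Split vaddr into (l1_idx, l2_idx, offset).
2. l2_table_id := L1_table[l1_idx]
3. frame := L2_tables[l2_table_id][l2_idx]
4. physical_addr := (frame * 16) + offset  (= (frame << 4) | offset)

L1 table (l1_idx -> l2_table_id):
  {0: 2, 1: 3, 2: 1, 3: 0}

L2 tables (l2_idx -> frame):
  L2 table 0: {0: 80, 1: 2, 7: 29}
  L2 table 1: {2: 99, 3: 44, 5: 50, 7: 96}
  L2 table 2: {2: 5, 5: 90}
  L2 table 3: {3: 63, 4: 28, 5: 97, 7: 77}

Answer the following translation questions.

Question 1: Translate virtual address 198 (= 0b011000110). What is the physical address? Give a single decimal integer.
vaddr = 198 = 0b011000110
Split: l1_idx=1, l2_idx=4, offset=6
L1[1] = 3
L2[3][4] = 28
paddr = 28 * 16 + 6 = 454

Answer: 454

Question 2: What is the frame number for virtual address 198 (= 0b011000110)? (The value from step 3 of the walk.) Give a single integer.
vaddr = 198: l1_idx=1, l2_idx=4
L1[1] = 3; L2[3][4] = 28

Answer: 28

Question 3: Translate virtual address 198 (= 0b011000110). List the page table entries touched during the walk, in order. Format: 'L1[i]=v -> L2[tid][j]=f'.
Answer: L1[1]=3 -> L2[3][4]=28

Derivation:
vaddr = 198 = 0b011000110
Split: l1_idx=1, l2_idx=4, offset=6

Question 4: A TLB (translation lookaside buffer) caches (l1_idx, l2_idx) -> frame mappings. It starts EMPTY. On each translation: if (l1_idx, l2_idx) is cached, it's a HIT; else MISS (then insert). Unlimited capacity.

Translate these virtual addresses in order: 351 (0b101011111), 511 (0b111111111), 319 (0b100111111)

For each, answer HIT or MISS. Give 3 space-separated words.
vaddr=351: (2,5) not in TLB -> MISS, insert
vaddr=511: (3,7) not in TLB -> MISS, insert
vaddr=319: (2,3) not in TLB -> MISS, insert

Answer: MISS MISS MISS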